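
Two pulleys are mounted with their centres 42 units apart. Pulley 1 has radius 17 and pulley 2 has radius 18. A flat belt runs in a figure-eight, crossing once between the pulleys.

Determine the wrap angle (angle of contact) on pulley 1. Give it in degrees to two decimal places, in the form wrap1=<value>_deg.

wrap1=292.89_deg

crossed belt: β = asin((r1+r2)/C) = asin(35/42) = 56.4427°
wrap1 = wrap2 = π + 2β = 292.8854°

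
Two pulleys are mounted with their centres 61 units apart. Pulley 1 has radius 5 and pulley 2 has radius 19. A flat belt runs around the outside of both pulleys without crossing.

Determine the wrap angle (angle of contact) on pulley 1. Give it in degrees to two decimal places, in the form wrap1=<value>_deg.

wrap1=153.46_deg

open belt: β = asin((r2−r1)/C) = asin(14/61) = 13.2681°
wrap1 = π − 2β = 153.4638°
wrap2 = π + 2β = 206.5362°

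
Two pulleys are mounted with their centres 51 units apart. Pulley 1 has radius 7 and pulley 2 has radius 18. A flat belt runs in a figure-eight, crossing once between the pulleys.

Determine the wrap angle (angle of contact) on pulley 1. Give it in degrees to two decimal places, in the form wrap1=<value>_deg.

wrap1=238.71_deg

crossed belt: β = asin((r1+r2)/C) = asin(25/51) = 29.3535°
wrap1 = wrap2 = π + 2β = 238.7069°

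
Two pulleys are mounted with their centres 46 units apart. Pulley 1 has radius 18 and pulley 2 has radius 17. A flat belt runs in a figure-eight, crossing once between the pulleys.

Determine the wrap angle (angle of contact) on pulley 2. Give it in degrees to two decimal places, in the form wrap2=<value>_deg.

wrap2=279.08_deg

crossed belt: β = asin((r1+r2)/C) = asin(35/46) = 49.5409°
wrap1 = wrap2 = π + 2β = 279.0818°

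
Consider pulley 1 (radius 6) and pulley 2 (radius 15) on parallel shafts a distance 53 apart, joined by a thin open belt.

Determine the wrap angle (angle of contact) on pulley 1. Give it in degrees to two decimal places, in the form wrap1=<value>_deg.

wrap1=160.45_deg

open belt: β = asin((r2−r1)/C) = asin(9/53) = 9.7768°
wrap1 = π − 2β = 160.4463°
wrap2 = π + 2β = 199.5537°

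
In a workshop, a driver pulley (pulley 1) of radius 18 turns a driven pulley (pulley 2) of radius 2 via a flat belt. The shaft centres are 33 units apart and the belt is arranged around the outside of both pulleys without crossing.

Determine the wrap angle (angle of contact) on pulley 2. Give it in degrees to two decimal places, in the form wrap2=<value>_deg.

open belt: β = asin((r2−r1)/C) = asin(-16/33) = -29.0025°
wrap1 = π − 2β = 238.0051°
wrap2 = π + 2β = 121.9949°

wrap2=121.99_deg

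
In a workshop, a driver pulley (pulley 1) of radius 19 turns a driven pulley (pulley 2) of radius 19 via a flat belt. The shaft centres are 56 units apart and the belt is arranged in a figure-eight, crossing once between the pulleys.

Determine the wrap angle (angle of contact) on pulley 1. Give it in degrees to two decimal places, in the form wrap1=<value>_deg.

crossed belt: β = asin((r1+r2)/C) = asin(38/56) = 42.7321°
wrap1 = wrap2 = π + 2β = 265.4642°

wrap1=265.46_deg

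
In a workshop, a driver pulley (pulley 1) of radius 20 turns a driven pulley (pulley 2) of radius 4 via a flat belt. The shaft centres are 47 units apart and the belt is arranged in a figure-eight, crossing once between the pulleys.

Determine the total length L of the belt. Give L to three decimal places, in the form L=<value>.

crossed belt: β = asin((r1+r2)/C) = asin(24/47) = 30.7064°
wrap1 = wrap2 = π + 2β = 241.4127°
tangent length = C·cosβ = 40.4104
L = (r1+r2)·wrap + 2·C·cosβ = 24·4.2134 + 2·40.4104 = 181.9435

L=181.944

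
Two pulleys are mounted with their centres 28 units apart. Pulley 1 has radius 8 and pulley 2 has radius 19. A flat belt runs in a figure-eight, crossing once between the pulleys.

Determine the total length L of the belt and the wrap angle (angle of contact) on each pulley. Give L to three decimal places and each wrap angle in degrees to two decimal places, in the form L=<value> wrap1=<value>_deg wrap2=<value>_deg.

crossed belt: β = asin((r1+r2)/C) = asin(27/28) = 74.6411°
wrap1 = wrap2 = π + 2β = 329.2822°
tangent length = C·cosβ = 7.4162
L = (r1+r2)·wrap + 2·C·cosβ = 27·5.7471 + 2·7.4162 = 170.0030

L=170.003 wrap1=329.28_deg wrap2=329.28_deg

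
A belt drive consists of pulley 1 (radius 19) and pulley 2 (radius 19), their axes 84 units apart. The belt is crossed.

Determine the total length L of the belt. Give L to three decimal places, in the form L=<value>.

L=304.884

crossed belt: β = asin((r1+r2)/C) = asin(38/84) = 26.8965°
wrap1 = wrap2 = π + 2β = 233.7931°
tangent length = C·cosβ = 74.9133
L = (r1+r2)·wrap + 2·C·cosβ = 38·4.0805 + 2·74.9133 = 304.8840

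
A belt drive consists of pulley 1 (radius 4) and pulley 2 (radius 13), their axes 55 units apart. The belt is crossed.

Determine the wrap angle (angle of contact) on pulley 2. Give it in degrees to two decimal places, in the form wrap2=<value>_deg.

wrap2=216.01_deg

crossed belt: β = asin((r1+r2)/C) = asin(17/55) = 18.0045°
wrap1 = wrap2 = π + 2β = 216.0089°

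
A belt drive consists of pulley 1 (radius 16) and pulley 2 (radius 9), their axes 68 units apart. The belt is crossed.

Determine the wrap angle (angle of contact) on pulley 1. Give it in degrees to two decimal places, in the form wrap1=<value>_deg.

wrap1=223.14_deg

crossed belt: β = asin((r1+r2)/C) = asin(25/68) = 21.5706°
wrap1 = wrap2 = π + 2β = 223.1412°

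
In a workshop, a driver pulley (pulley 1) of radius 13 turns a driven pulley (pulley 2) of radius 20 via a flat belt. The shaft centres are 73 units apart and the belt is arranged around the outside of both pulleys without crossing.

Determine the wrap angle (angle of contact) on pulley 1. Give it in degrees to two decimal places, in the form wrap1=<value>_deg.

wrap1=168.99_deg

open belt: β = asin((r2−r1)/C) = asin(7/73) = 5.5026°
wrap1 = π − 2β = 168.9949°
wrap2 = π + 2β = 191.0051°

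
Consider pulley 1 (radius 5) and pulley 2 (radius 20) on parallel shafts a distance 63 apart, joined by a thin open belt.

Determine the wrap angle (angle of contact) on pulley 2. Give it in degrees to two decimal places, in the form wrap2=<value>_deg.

open belt: β = asin((r2−r1)/C) = asin(15/63) = 13.7741°
wrap1 = π − 2β = 152.4517°
wrap2 = π + 2β = 207.5483°

wrap2=207.55_deg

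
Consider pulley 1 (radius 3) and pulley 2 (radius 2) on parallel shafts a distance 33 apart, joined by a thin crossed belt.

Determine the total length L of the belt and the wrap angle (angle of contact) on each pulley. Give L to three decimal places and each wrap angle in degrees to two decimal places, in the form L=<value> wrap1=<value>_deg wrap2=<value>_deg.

L=82.467 wrap1=197.43_deg wrap2=197.43_deg

crossed belt: β = asin((r1+r2)/C) = asin(5/33) = 8.7147°
wrap1 = wrap2 = π + 2β = 197.4295°
tangent length = C·cosβ = 32.6190
L = (r1+r2)·wrap + 2·C·cosβ = 5·3.4458 + 2·32.6190 = 82.4670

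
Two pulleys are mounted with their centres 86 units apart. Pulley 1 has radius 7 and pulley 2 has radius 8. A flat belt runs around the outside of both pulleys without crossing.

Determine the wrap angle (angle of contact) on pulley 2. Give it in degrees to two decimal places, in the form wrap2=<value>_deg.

wrap2=181.33_deg

open belt: β = asin((r2−r1)/C) = asin(1/86) = 0.6662°
wrap1 = π − 2β = 178.6675°
wrap2 = π + 2β = 181.3325°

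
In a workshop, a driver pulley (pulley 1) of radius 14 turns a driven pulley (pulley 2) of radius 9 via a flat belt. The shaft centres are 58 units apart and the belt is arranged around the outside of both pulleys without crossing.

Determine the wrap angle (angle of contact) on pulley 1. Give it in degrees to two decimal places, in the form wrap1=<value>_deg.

wrap1=189.89_deg

open belt: β = asin((r2−r1)/C) = asin(-5/58) = -4.9454°
wrap1 = π − 2β = 189.8909°
wrap2 = π + 2β = 170.1091°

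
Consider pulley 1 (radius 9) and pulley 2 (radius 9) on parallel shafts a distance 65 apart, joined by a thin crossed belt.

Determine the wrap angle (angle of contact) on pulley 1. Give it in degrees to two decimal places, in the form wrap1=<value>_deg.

crossed belt: β = asin((r1+r2)/C) = asin(18/65) = 16.0766°
wrap1 = wrap2 = π + 2β = 212.1533°

wrap1=212.15_deg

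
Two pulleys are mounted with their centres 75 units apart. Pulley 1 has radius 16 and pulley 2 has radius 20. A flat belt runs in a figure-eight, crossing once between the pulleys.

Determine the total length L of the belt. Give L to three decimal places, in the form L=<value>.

crossed belt: β = asin((r1+r2)/C) = asin(36/75) = 28.6854°
wrap1 = wrap2 = π + 2β = 237.3708°
tangent length = C·cosβ = 65.7951
L = (r1+r2)·wrap + 2·C·cosβ = 36·4.1429 + 2·65.7951 = 280.7347

L=280.735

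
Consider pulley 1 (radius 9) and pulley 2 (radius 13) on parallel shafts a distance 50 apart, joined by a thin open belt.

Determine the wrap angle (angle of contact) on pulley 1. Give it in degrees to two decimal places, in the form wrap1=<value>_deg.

open belt: β = asin((r2−r1)/C) = asin(4/50) = 4.5886°
wrap1 = π − 2β = 170.8229°
wrap2 = π + 2β = 189.1771°

wrap1=170.82_deg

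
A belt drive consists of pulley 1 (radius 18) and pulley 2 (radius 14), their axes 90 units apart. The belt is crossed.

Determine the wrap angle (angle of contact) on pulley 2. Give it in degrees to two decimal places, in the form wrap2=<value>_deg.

wrap2=221.65_deg

crossed belt: β = asin((r1+r2)/C) = asin(32/90) = 20.8275°
wrap1 = wrap2 = π + 2β = 221.6550°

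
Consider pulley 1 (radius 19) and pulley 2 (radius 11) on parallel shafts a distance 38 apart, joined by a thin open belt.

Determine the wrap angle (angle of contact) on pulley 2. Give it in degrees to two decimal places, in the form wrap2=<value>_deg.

open belt: β = asin((r2−r1)/C) = asin(-8/38) = -12.1532°
wrap1 = π − 2β = 204.3064°
wrap2 = π + 2β = 155.6936°

wrap2=155.69_deg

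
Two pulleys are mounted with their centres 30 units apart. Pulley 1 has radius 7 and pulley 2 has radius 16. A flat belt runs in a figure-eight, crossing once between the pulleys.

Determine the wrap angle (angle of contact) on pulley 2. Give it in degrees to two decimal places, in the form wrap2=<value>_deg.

crossed belt: β = asin((r1+r2)/C) = asin(23/30) = 50.0555°
wrap1 = wrap2 = π + 2β = 280.1110°

wrap2=280.11_deg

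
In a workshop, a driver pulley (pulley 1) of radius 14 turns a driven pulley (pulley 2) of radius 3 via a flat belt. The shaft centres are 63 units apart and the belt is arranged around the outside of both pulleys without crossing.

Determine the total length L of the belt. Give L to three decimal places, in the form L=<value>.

open belt: β = asin((r2−r1)/C) = asin(-11/63) = -10.0556°
wrap1 = π − 2β = 200.1111°
wrap2 = π + 2β = 159.8889°
tangent length = C·cosβ = 62.0322
L = r1·wrap1 + r2·wrap2 + 2·C·cosβ = 14·3.4926 + 3·2.7906 + 2·62.0322 = 181.3326

L=181.333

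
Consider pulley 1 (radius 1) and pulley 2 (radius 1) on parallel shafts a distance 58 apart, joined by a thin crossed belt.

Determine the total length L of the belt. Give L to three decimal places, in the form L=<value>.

L=122.352

crossed belt: β = asin((r1+r2)/C) = asin(2/58) = 1.9761°
wrap1 = wrap2 = π + 2β = 183.9522°
tangent length = C·cosβ = 57.9655
L = (r1+r2)·wrap + 2·C·cosβ = 2·3.2106 + 2·57.9655 = 122.3522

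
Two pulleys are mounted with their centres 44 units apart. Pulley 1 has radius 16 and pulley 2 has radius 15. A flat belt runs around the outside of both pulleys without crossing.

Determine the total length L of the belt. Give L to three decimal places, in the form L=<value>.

open belt: β = asin((r2−r1)/C) = asin(-1/44) = -1.3023°
wrap1 = π − 2β = 182.6046°
wrap2 = π + 2β = 177.3954°
tangent length = C·cosβ = 43.9886
L = r1·wrap1 + r2·wrap2 + 2·C·cosβ = 16·3.1871 + 15·3.0961 + 2·43.9886 = 185.4121

L=185.412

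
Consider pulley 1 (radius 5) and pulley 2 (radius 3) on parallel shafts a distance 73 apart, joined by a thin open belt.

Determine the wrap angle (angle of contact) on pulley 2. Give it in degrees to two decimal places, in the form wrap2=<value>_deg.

open belt: β = asin((r2−r1)/C) = asin(-2/73) = -1.5699°
wrap1 = π − 2β = 183.1399°
wrap2 = π + 2β = 176.8601°

wrap2=176.86_deg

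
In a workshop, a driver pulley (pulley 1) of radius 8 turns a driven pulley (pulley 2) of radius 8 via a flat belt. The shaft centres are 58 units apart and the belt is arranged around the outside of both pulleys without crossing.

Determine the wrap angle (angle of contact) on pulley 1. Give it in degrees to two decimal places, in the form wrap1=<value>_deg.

open belt: β = asin((r2−r1)/C) = asin(0/58) = 0.0000°
wrap1 = π − 2β = 180.0000°
wrap2 = π + 2β = 180.0000°

wrap1=180.00_deg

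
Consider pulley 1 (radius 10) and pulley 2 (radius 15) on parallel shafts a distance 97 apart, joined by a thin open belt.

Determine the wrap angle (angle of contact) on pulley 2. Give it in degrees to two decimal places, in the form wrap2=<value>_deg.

open belt: β = asin((r2−r1)/C) = asin(5/97) = 2.9547°
wrap1 = π − 2β = 174.0906°
wrap2 = π + 2β = 185.9094°

wrap2=185.91_deg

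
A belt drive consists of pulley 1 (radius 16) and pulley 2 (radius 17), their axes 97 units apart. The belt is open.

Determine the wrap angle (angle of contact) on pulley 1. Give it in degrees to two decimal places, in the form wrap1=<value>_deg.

wrap1=178.82_deg

open belt: β = asin((r2−r1)/C) = asin(1/97) = 0.5907°
wrap1 = π − 2β = 178.8186°
wrap2 = π + 2β = 181.1814°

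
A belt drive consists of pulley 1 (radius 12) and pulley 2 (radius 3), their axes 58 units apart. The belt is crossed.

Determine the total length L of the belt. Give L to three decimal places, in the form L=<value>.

crossed belt: β = asin((r1+r2)/C) = asin(15/58) = 14.9882°
wrap1 = wrap2 = π + 2β = 209.9765°
tangent length = C·cosβ = 56.0268
L = (r1+r2)·wrap + 2·C·cosβ = 15·3.6648 + 2·56.0268 = 167.0253

L=167.025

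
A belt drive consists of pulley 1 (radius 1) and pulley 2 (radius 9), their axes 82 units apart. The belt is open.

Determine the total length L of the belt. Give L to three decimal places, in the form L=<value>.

L=196.197

open belt: β = asin((r2−r1)/C) = asin(8/82) = 5.5987°
wrap1 = π − 2β = 168.8025°
wrap2 = π + 2β = 191.1975°
tangent length = C·cosβ = 81.6088
L = r1·wrap1 + r2·wrap2 + 2·C·cosβ = 1·2.9462 + 9·3.3370 + 2·81.6088 = 196.1970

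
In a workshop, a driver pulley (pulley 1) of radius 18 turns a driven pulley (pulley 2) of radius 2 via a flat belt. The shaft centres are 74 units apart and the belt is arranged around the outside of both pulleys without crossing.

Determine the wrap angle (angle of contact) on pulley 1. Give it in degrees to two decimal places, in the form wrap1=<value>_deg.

wrap1=204.97_deg

open belt: β = asin((r2−r1)/C) = asin(-16/74) = -12.4869°
wrap1 = π − 2β = 204.9738°
wrap2 = π + 2β = 155.0262°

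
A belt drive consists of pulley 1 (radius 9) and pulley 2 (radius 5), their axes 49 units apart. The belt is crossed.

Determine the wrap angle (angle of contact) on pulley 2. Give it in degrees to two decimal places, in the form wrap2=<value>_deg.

crossed belt: β = asin((r1+r2)/C) = asin(14/49) = 16.6015°
wrap1 = wrap2 = π + 2β = 213.2031°

wrap2=213.20_deg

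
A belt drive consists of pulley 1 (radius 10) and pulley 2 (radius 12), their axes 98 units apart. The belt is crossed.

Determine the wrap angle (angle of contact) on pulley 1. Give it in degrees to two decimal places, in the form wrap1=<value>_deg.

wrap1=205.95_deg

crossed belt: β = asin((r1+r2)/C) = asin(22/98) = 12.9729°
wrap1 = wrap2 = π + 2β = 205.9458°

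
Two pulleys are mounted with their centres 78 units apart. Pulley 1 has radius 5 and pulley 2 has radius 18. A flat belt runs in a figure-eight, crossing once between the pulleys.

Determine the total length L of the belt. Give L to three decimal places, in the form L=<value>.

crossed belt: β = asin((r1+r2)/C) = asin(23/78) = 17.1498°
wrap1 = wrap2 = π + 2β = 214.2997°
tangent length = C·cosβ = 74.5319
L = (r1+r2)·wrap + 2·C·cosβ = 23·3.7402 + 2·74.5319 = 235.0892

L=235.089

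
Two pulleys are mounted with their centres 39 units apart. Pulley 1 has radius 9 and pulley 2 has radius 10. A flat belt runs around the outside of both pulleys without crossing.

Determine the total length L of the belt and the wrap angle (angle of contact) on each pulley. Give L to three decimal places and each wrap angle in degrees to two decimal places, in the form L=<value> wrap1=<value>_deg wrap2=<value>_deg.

L=137.716 wrap1=177.06_deg wrap2=182.94_deg

open belt: β = asin((r2−r1)/C) = asin(1/39) = 1.4693°
wrap1 = π − 2β = 177.0614°
wrap2 = π + 2β = 182.9386°
tangent length = C·cosβ = 38.9872
L = r1·wrap1 + r2·wrap2 + 2·C·cosβ = 9·3.0903 + 10·3.1929 + 2·38.9872 = 137.7159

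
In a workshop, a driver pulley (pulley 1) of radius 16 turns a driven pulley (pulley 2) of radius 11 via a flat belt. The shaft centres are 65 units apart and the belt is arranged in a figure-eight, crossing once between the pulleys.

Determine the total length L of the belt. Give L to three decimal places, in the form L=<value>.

L=226.209

crossed belt: β = asin((r1+r2)/C) = asin(27/65) = 24.5435°
wrap1 = wrap2 = π + 2β = 229.0871°
tangent length = C·cosβ = 59.1270
L = (r1+r2)·wrap + 2·C·cosβ = 27·3.9983 + 2·59.1270 = 226.2087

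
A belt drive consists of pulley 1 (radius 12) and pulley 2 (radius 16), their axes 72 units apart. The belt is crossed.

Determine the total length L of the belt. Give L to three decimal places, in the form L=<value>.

crossed belt: β = asin((r1+r2)/C) = asin(28/72) = 22.8854°
wrap1 = wrap2 = π + 2β = 225.7708°
tangent length = C·cosβ = 66.3325
L = (r1+r2)·wrap + 2·C·cosβ = 28·3.9404 + 2·66.3325 = 242.9974

L=242.997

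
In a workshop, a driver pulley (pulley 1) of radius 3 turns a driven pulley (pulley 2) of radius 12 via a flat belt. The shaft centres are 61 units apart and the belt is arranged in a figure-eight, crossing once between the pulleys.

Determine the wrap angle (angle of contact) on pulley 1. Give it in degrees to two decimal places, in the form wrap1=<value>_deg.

crossed belt: β = asin((r1+r2)/C) = asin(15/61) = 14.2351°
wrap1 = wrap2 = π + 2β = 208.4702°

wrap1=208.47_deg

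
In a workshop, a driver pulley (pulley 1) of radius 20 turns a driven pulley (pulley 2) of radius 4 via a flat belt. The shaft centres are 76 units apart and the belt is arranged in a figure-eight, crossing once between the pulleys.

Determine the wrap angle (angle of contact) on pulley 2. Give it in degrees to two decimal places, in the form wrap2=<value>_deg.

wrap2=216.82_deg

crossed belt: β = asin((r1+r2)/C) = asin(24/76) = 18.4085°
wrap1 = wrap2 = π + 2β = 216.8170°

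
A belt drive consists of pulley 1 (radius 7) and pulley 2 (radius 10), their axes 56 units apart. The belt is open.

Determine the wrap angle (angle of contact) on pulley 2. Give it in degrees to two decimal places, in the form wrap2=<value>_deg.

open belt: β = asin((r2−r1)/C) = asin(3/56) = 3.0709°
wrap1 = π − 2β = 173.8582°
wrap2 = π + 2β = 186.1418°

wrap2=186.14_deg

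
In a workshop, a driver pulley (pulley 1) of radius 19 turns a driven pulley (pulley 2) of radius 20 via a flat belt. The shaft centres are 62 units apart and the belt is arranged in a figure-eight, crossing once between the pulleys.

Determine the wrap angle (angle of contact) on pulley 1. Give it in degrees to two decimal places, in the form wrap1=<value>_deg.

wrap1=257.96_deg

crossed belt: β = asin((r1+r2)/C) = asin(39/62) = 38.9788°
wrap1 = wrap2 = π + 2β = 257.9575°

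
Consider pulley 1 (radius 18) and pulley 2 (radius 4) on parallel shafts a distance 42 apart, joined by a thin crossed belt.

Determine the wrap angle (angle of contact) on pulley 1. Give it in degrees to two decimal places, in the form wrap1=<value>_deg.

wrap1=243.18_deg

crossed belt: β = asin((r1+r2)/C) = asin(22/42) = 31.5881°
wrap1 = wrap2 = π + 2β = 243.1763°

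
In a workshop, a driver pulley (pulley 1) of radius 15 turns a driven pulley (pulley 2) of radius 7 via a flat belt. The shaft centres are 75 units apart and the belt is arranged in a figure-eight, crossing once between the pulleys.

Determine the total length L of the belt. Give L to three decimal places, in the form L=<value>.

crossed belt: β = asin((r1+r2)/C) = asin(22/75) = 17.0576°
wrap1 = wrap2 = π + 2β = 214.1152°
tangent length = C·cosβ = 71.7008
L = (r1+r2)·wrap + 2·C·cosβ = 22·3.7370 + 2·71.7008 = 225.6159

L=225.616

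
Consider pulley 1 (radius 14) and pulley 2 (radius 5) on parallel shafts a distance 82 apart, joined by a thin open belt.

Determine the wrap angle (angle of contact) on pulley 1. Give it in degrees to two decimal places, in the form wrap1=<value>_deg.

wrap1=192.60_deg

open belt: β = asin((r2−r1)/C) = asin(-9/82) = -6.3013°
wrap1 = π − 2β = 192.6025°
wrap2 = π + 2β = 167.3975°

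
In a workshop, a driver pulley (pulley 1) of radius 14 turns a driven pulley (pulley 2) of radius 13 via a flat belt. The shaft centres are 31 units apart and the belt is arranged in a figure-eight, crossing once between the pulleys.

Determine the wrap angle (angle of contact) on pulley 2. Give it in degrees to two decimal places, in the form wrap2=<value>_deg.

crossed belt: β = asin((r1+r2)/C) = asin(27/31) = 60.5713°
wrap1 = wrap2 = π + 2β = 301.1426°

wrap2=301.14_deg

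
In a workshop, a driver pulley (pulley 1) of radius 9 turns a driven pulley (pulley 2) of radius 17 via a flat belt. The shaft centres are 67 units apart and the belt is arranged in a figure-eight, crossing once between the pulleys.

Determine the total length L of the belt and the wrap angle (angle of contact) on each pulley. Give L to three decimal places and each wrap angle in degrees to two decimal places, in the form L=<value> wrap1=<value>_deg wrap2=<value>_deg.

L=225.904 wrap1=225.67_deg wrap2=225.67_deg

crossed belt: β = asin((r1+r2)/C) = asin(26/67) = 22.8338°
wrap1 = wrap2 = π + 2β = 225.6676°
tangent length = C·cosβ = 61.7495
L = (r1+r2)·wrap + 2·C·cosβ = 26·3.9386 + 2·61.7495 = 225.9037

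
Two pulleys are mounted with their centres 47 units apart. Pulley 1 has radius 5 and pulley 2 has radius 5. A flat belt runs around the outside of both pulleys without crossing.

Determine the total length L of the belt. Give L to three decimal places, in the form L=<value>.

open belt: β = asin((r2−r1)/C) = asin(0/47) = 0.0000°
wrap1 = π − 2β = 180.0000°
wrap2 = π + 2β = 180.0000°
tangent length = C·cosβ = 47.0000
L = r1·wrap1 + r2·wrap2 + 2·C·cosβ = 5·3.1416 + 5·3.1416 + 2·47.0000 = 125.4159

L=125.416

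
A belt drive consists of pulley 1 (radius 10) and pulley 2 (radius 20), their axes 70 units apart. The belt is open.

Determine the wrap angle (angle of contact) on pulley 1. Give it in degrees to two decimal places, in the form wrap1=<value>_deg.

open belt: β = asin((r2−r1)/C) = asin(10/70) = 8.2132°
wrap1 = π − 2β = 163.5736°
wrap2 = π + 2β = 196.4264°

wrap1=163.57_deg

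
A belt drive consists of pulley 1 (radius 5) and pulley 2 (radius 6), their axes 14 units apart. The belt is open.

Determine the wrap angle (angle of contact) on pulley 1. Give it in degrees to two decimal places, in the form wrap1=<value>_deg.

wrap1=171.81_deg

open belt: β = asin((r2−r1)/C) = asin(1/14) = 4.0960°
wrap1 = π − 2β = 171.8079°
wrap2 = π + 2β = 188.1921°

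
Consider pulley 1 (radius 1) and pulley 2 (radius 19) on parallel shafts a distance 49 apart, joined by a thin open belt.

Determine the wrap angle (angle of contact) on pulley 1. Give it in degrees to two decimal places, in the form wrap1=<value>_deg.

open belt: β = asin((r2−r1)/C) = asin(18/49) = 21.5521°
wrap1 = π − 2β = 136.8958°
wrap2 = π + 2β = 223.1042°

wrap1=136.90_deg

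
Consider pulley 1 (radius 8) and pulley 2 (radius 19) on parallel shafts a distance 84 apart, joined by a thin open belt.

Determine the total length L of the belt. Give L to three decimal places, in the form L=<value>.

L=254.266

open belt: β = asin((r2−r1)/C) = asin(11/84) = 7.5246°
wrap1 = π − 2β = 164.9507°
wrap2 = π + 2β = 195.0493°
tangent length = C·cosβ = 83.2766
L = r1·wrap1 + r2·wrap2 + 2·C·cosβ = 8·2.8789 + 19·3.4043 + 2·83.2766 = 254.2655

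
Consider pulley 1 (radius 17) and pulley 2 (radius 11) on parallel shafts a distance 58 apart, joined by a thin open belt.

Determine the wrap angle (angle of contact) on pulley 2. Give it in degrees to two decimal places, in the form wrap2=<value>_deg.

wrap2=168.12_deg

open belt: β = asin((r2−r1)/C) = asin(-6/58) = -5.9378°
wrap1 = π − 2β = 191.8755°
wrap2 = π + 2β = 168.1245°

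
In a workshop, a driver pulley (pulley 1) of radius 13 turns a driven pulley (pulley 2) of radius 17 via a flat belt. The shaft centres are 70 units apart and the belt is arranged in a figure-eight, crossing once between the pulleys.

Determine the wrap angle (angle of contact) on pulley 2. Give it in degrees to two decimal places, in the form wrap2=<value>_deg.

crossed belt: β = asin((r1+r2)/C) = asin(30/70) = 25.3769°
wrap1 = wrap2 = π + 2β = 230.7539°

wrap2=230.75_deg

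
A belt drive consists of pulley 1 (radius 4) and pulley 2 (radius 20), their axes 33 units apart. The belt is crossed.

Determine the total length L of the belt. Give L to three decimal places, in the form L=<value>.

L=159.786

crossed belt: β = asin((r1+r2)/C) = asin(24/33) = 46.6582°
wrap1 = wrap2 = π + 2β = 273.3165°
tangent length = C·cosβ = 22.6495
L = (r1+r2)·wrap + 2·C·cosβ = 24·4.7703 + 2·22.6495 = 159.7855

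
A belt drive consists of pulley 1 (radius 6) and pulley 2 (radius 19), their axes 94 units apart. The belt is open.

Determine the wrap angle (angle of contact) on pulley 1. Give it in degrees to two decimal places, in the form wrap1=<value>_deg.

wrap1=164.10_deg

open belt: β = asin((r2−r1)/C) = asin(13/94) = 7.9494°
wrap1 = π − 2β = 164.1013°
wrap2 = π + 2β = 195.8987°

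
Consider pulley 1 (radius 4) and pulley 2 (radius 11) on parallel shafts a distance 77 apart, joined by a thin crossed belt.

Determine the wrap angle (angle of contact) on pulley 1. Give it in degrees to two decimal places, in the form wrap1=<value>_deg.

wrap1=202.47_deg

crossed belt: β = asin((r1+r2)/C) = asin(15/77) = 11.2333°
wrap1 = wrap2 = π + 2β = 202.4667°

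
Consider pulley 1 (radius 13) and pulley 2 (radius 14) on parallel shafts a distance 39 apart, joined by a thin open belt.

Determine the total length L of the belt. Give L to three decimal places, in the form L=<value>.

open belt: β = asin((r2−r1)/C) = asin(1/39) = 1.4693°
wrap1 = π − 2β = 177.0614°
wrap2 = π + 2β = 182.9386°
tangent length = C·cosβ = 38.9872
L = r1·wrap1 + r2·wrap2 + 2·C·cosβ = 13·3.0903 + 14·3.1929 + 2·38.9872 = 162.8486

L=162.849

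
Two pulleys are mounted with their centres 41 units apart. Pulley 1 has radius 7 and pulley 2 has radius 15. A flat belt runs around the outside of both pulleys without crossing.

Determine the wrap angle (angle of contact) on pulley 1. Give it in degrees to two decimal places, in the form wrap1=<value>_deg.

wrap1=157.50_deg

open belt: β = asin((r2−r1)/C) = asin(8/41) = 11.2518°
wrap1 = π − 2β = 157.4963°
wrap2 = π + 2β = 202.5037°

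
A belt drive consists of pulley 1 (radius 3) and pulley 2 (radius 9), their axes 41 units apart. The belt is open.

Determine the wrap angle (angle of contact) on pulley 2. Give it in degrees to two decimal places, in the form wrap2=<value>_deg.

wrap2=196.83_deg

open belt: β = asin((r2−r1)/C) = asin(6/41) = 8.4150°
wrap1 = π − 2β = 163.1701°
wrap2 = π + 2β = 196.8299°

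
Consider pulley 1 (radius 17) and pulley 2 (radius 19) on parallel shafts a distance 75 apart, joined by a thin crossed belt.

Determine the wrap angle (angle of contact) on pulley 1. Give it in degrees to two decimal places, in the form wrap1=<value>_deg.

crossed belt: β = asin((r1+r2)/C) = asin(36/75) = 28.6854°
wrap1 = wrap2 = π + 2β = 237.3708°

wrap1=237.37_deg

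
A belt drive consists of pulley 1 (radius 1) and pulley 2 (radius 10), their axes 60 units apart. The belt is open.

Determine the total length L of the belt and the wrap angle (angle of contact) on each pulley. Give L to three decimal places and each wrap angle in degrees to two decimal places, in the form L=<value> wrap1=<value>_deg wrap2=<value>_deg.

open belt: β = asin((r2−r1)/C) = asin(9/60) = 8.6269°
wrap1 = π − 2β = 162.7461°
wrap2 = π + 2β = 197.2539°
tangent length = C·cosβ = 59.3212
L = r1·wrap1 + r2·wrap2 + 2·C·cosβ = 1·2.8405 + 10·3.4427 + 2·59.3212 = 155.9101

L=155.910 wrap1=162.75_deg wrap2=197.25_deg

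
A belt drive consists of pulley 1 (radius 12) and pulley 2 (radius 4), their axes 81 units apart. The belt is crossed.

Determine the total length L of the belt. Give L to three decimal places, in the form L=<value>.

crossed belt: β = asin((r1+r2)/C) = asin(16/81) = 11.3926°
wrap1 = wrap2 = π + 2β = 202.7852°
tangent length = C·cosβ = 79.4040
L = (r1+r2)·wrap + 2·C·cosβ = 16·3.5393 + 2·79.4040 = 215.4364

L=215.436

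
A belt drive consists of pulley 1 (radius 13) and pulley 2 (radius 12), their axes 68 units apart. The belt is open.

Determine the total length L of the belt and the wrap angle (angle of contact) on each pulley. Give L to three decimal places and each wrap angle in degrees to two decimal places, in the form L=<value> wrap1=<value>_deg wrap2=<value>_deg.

L=214.555 wrap1=181.69_deg wrap2=178.31_deg

open belt: β = asin((r2−r1)/C) = asin(-1/68) = -0.8426°
wrap1 = π − 2β = 181.6852°
wrap2 = π + 2β = 178.3148°
tangent length = C·cosβ = 67.9926
L = r1·wrap1 + r2·wrap2 + 2·C·cosβ = 13·3.1710 + 12·3.1122 + 2·67.9926 = 214.5545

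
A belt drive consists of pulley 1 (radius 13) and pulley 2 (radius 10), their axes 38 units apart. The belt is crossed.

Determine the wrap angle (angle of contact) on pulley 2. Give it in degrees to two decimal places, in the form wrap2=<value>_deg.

crossed belt: β = asin((r1+r2)/C) = asin(23/38) = 37.2478°
wrap1 = wrap2 = π + 2β = 254.4956°

wrap2=254.50_deg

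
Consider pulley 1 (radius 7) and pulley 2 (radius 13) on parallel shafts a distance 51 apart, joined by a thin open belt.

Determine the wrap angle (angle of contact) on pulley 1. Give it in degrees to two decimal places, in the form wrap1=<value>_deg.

open belt: β = asin((r2−r1)/C) = asin(6/51) = 6.7563°
wrap1 = π − 2β = 166.4873°
wrap2 = π + 2β = 193.5127°

wrap1=166.49_deg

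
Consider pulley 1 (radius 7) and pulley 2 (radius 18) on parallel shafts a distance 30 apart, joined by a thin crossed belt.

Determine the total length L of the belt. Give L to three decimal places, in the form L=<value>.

crossed belt: β = asin((r1+r2)/C) = asin(25/30) = 56.4427°
wrap1 = wrap2 = π + 2β = 292.8854°
tangent length = C·cosβ = 16.5831
L = (r1+r2)·wrap + 2·C·cosβ = 25·5.1118 + 2·16.5831 = 160.9616

L=160.962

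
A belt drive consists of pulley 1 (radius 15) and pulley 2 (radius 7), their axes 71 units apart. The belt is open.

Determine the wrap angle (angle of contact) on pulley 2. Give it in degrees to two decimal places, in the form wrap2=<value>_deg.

wrap2=167.06_deg

open belt: β = asin((r2−r1)/C) = asin(-8/71) = -6.4696°
wrap1 = π − 2β = 192.9392°
wrap2 = π + 2β = 167.0608°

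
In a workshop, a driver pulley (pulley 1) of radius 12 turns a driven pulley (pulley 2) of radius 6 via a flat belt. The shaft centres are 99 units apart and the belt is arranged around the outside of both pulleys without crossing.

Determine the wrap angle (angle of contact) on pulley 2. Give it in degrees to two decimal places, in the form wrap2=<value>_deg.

wrap2=173.05_deg

open belt: β = asin((r2−r1)/C) = asin(-6/99) = -3.4746°
wrap1 = π − 2β = 186.9492°
wrap2 = π + 2β = 173.0508°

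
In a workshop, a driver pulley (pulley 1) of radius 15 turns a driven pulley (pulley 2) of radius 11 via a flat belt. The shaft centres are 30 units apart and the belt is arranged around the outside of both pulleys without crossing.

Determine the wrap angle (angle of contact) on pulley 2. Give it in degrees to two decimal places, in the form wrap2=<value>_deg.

open belt: β = asin((r2−r1)/C) = asin(-4/30) = -7.6623°
wrap1 = π − 2β = 195.3245°
wrap2 = π + 2β = 164.6755°

wrap2=164.68_deg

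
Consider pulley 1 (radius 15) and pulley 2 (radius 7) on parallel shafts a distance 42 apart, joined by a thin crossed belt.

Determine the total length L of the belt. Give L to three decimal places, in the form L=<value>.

crossed belt: β = asin((r1+r2)/C) = asin(22/42) = 31.5881°
wrap1 = wrap2 = π + 2β = 243.1763°
tangent length = C·cosβ = 35.7771
L = (r1+r2)·wrap + 2·C·cosβ = 22·4.2442 + 2·35.7771 = 164.9272

L=164.927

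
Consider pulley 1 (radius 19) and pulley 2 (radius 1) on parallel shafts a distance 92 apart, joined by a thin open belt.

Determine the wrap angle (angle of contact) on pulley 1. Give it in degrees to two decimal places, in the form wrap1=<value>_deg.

wrap1=202.57_deg

open belt: β = asin((r2−r1)/C) = asin(-18/92) = -11.2828°
wrap1 = π − 2β = 202.5656°
wrap2 = π + 2β = 157.4344°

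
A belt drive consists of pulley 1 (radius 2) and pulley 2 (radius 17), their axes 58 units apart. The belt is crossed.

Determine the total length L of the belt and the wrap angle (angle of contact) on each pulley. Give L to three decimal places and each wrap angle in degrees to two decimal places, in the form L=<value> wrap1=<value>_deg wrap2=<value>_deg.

L=181.972 wrap1=218.24_deg wrap2=218.24_deg

crossed belt: β = asin((r1+r2)/C) = asin(19/58) = 19.1223°
wrap1 = wrap2 = π + 2β = 218.2447°
tangent length = C·cosβ = 54.7996
L = (r1+r2)·wrap + 2·C·cosβ = 19·3.8091 + 2·54.7996 = 181.9719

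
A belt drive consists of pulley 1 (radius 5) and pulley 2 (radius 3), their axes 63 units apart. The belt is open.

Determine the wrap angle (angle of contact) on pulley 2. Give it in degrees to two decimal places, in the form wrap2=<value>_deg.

open belt: β = asin((r2−r1)/C) = asin(-2/63) = -1.8192°
wrap1 = π − 2β = 183.6384°
wrap2 = π + 2β = 176.3616°

wrap2=176.36_deg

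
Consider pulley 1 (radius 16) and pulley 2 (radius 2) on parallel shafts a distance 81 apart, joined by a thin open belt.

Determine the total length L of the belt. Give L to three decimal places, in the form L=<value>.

open belt: β = asin((r2−r1)/C) = asin(-14/81) = -9.9530°
wrap1 = π − 2β = 199.9059°
wrap2 = π + 2β = 160.0941°
tangent length = C·cosβ = 79.7810
L = r1·wrap1 + r2·wrap2 + 2·C·cosβ = 16·3.4890 + 2·2.7942 + 2·79.7810 = 220.9745

L=220.974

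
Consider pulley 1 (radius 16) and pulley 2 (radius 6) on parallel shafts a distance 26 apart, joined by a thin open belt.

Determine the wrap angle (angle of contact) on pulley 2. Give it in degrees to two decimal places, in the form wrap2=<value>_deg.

wrap2=134.76_deg

open belt: β = asin((r2−r1)/C) = asin(-10/26) = -22.6199°
wrap1 = π − 2β = 225.2397°
wrap2 = π + 2β = 134.7603°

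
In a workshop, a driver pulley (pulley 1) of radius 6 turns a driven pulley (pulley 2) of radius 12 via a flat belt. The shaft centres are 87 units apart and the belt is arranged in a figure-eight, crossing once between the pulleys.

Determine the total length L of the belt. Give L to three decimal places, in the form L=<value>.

crossed belt: β = asin((r1+r2)/C) = asin(18/87) = 11.9405°
wrap1 = wrap2 = π + 2β = 203.8811°
tangent length = C·cosβ = 85.1176
L = (r1+r2)·wrap + 2·C·cosβ = 18·3.5584 + 2·85.1176 = 234.2863

L=234.286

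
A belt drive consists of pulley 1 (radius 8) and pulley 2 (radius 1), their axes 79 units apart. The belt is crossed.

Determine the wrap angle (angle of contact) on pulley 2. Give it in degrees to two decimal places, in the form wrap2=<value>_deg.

wrap2=193.08_deg

crossed belt: β = asin((r1+r2)/C) = asin(9/79) = 6.5416°
wrap1 = wrap2 = π + 2β = 193.0831°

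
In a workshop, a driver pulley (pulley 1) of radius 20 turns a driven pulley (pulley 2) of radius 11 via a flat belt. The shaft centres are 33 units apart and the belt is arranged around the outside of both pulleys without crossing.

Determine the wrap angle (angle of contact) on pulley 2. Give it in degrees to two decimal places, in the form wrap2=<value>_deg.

wrap2=148.35_deg

open belt: β = asin((r2−r1)/C) = asin(-9/33) = -15.8266°
wrap1 = π − 2β = 211.6532°
wrap2 = π + 2β = 148.3468°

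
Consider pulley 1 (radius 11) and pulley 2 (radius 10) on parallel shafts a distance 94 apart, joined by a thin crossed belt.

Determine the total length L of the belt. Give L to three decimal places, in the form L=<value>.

crossed belt: β = asin((r1+r2)/C) = asin(21/94) = 12.9091°
wrap1 = wrap2 = π + 2β = 205.8181°
tangent length = C·cosβ = 91.6242
L = (r1+r2)·wrap + 2·C·cosβ = 21·3.5922 + 2·91.6242 = 258.6847

L=258.685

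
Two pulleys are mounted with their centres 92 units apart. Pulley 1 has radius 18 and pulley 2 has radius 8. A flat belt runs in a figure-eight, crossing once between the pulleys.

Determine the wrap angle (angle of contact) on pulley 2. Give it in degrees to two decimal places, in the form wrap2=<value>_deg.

crossed belt: β = asin((r1+r2)/C) = asin(26/92) = 16.4160°
wrap1 = wrap2 = π + 2β = 212.8319°

wrap2=212.83_deg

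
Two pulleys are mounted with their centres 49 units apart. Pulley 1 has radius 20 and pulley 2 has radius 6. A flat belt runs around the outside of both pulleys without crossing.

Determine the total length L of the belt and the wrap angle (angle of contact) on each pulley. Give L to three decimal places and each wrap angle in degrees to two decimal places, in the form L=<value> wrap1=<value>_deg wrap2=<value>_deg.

open belt: β = asin((r2−r1)/C) = asin(-14/49) = -16.6015°
wrap1 = π − 2β = 213.2031°
wrap2 = π + 2β = 146.7969°
tangent length = C·cosβ = 46.9574
L = r1·wrap1 + r2·wrap2 + 2·C·cosβ = 20·3.7211 + 6·2.5621 + 2·46.9574 = 183.7093

L=183.709 wrap1=213.20_deg wrap2=146.80_deg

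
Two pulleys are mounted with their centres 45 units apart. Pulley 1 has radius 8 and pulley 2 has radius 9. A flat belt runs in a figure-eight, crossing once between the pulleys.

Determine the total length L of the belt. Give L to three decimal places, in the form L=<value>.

crossed belt: β = asin((r1+r2)/C) = asin(17/45) = 22.1961°
wrap1 = wrap2 = π + 2β = 224.3922°
tangent length = C·cosβ = 41.6653
L = (r1+r2)·wrap + 2·C·cosβ = 17·3.9164 + 2·41.6653 = 149.9092

L=149.909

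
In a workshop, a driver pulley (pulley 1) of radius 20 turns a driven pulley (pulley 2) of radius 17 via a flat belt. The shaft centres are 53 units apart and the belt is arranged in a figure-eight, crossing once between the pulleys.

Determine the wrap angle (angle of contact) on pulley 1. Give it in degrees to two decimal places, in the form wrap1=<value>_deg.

crossed belt: β = asin((r1+r2)/C) = asin(37/53) = 44.2758°
wrap1 = wrap2 = π + 2β = 268.5516°

wrap1=268.55_deg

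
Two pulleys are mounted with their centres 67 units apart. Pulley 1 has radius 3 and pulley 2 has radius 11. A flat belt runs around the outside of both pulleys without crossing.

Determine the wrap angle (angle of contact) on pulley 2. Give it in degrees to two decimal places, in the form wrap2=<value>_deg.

wrap2=193.72_deg

open belt: β = asin((r2−r1)/C) = asin(8/67) = 6.8576°
wrap1 = π − 2β = 166.2847°
wrap2 = π + 2β = 193.7153°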